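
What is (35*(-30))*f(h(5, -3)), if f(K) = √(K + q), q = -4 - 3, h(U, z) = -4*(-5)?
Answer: -1050*√13 ≈ -3785.8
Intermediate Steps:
h(U, z) = 20
q = -7
f(K) = √(-7 + K) (f(K) = √(K - 7) = √(-7 + K))
(35*(-30))*f(h(5, -3)) = (35*(-30))*√(-7 + 20) = -1050*√13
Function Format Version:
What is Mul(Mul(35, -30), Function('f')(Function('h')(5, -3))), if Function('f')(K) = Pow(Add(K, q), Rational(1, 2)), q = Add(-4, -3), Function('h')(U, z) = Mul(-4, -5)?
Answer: Mul(-1050, Pow(13, Rational(1, 2))) ≈ -3785.8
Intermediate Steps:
Function('h')(U, z) = 20
q = -7
Function('f')(K) = Pow(Add(-7, K), Rational(1, 2)) (Function('f')(K) = Pow(Add(K, -7), Rational(1, 2)) = Pow(Add(-7, K), Rational(1, 2)))
Mul(Mul(35, -30), Function('f')(Function('h')(5, -3))) = Mul(Mul(35, -30), Pow(Add(-7, 20), Rational(1, 2))) = Mul(-1050, Pow(13, Rational(1, 2)))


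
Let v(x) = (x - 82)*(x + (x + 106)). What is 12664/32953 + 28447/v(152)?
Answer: 1300870791/945751100 ≈ 1.3755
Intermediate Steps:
v(x) = (-82 + x)*(106 + 2*x) (v(x) = (-82 + x)*(x + (106 + x)) = (-82 + x)*(106 + 2*x))
12664/32953 + 28447/v(152) = 12664/32953 + 28447/(-8692 - 58*152 + 2*152**2) = 12664*(1/32953) + 28447/(-8692 - 8816 + 2*23104) = 12664/32953 + 28447/(-8692 - 8816 + 46208) = 12664/32953 + 28447/28700 = 1300870791/945751100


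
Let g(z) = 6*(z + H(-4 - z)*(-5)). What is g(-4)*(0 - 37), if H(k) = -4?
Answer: -3552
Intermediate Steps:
g(z) = 120 + 6*z (g(z) = 6*(z - 4*(-5)) = 6*(z + 20) = 6*(20 + z) = 120 + 6*z)
g(-4)*(0 - 37) = (120 + 6*(-4))*(0 - 37) = (120 - 24)*(-37) = 96*(-37) = -3552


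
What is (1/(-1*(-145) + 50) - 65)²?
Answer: 160630276/38025 ≈ 4224.3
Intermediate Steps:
(1/(-1*(-145) + 50) - 65)² = (1/(145 + 50) - 65)² = (1/195 - 65)² = (-12674/195)² = 160630276/38025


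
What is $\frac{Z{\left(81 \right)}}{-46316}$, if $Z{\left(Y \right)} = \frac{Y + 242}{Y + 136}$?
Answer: $- \frac{323}{10050572} \approx -3.2137 \cdot 10^{-5}$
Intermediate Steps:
$Z{\left(Y \right)} = \frac{242 + Y}{136 + Y}$
$\frac{Z{\left(81 \right)}}{-46316} = \frac{\frac{1}{136 + 81} \left(242 + 81\right)}{-46316} = \frac{1}{217} \cdot 323 \left(- \frac{1}{46316}\right) = \frac{323}{217} \left(- \frac{1}{46316}\right) = - \frac{323}{10050572}$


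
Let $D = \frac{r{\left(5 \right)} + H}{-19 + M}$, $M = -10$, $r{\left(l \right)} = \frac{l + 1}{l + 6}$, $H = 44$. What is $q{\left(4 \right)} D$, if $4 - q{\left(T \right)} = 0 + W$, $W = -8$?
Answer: $- \frac{5880}{319} \approx -18.433$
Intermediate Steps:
$r{\left(l \right)} = \frac{1 + l}{6 + l}$
$q{\left(T \right)} = 12$ ($q{\left(T \right)} = 4 - \left(0 - 8\right) = 4 - -8 = 4 + 8 = 12$)
$D = - \frac{490}{319}$ ($D = \frac{\frac{1 + 5}{6 + 5} + 44}{-19 - 10} = \frac{\frac{1}{11} \cdot 6 + 44}{-29} = \left(\frac{1}{11} \cdot 6 + 44\right) \left(- \frac{1}{29}\right) = \left(\frac{6}{11} + 44\right) \left(- \frac{1}{29}\right) = \frac{490}{11} \left(- \frac{1}{29}\right) = - \frac{490}{319} \approx -1.5361$)
$q{\left(4 \right)} D = 12 \left(- \frac{490}{319}\right) = - \frac{5880}{319}$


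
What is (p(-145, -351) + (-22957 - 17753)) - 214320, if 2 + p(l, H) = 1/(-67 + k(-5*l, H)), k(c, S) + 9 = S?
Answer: -108898665/427 ≈ -2.5503e+5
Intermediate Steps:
k(c, S) = -9 + S
p(l, H) = -2 + 1/(-76 + H) (p(l, H) = -2 + 1/(-67 + (-9 + H)) = -2 + 1/(-76 + H))
(p(-145, -351) + (-22957 - 17753)) - 214320 = ((153 - 2*(-351))/(-76 - 351) + (-22957 - 17753)) - 214320 = ((153 + 702)/(-427) - 40710) - 214320 = (-1/427*855 - 40710) - 214320 = (-855/427 - 40710) - 214320 = -17384025/427 - 214320 = -108898665/427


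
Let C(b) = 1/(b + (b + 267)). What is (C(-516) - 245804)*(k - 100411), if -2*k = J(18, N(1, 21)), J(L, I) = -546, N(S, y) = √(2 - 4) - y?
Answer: 18829955628418/765 ≈ 2.4614e+10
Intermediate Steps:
N(S, y) = -y + I*√2 (N(S, y) = √(-2) - y = I*√2 - y = -y + I*√2)
C(b) = 1/(267 + 2*b) (C(b) = 1/(b + (267 + b)) = 1/(267 + 2*b))
k = 273 (k = -½*(-546) = 273)
(C(-516) - 245804)*(k - 100411) = (1/(267 + 2*(-516)) - 245804)*(273 - 100411) = (1/(267 - 1032) - 245804)*(-100138) = (1/(-765) - 245804)*(-100138) = (-1/765 - 245804)*(-100138) = -188040061/765*(-100138) = 18829955628418/765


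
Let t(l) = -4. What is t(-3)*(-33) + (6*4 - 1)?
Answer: 155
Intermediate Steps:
t(-3)*(-33) + (6*4 - 1) = -4*(-33) + (6*4 - 1) = 132 + (24 - 1) = 132 + 23 = 155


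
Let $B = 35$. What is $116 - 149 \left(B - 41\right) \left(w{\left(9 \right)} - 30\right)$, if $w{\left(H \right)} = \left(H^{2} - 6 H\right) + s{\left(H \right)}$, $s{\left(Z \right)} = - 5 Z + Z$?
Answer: $-34750$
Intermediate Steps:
$s{\left(Z \right)} = - 4 Z$
$w{\left(H \right)} = H^{2} - 10 H$ ($w{\left(H \right)} = \left(H^{2} - 6 H\right) - 4 H = H^{2} - 10 H$)
$116 - 149 \left(B - 41\right) \left(w{\left(9 \right)} - 30\right) = 116 - 149 \left(35 - 41\right) \left(9 \left(-10 + 9\right) - 30\right) = 116 - 149 \left(- 6 \left(9 \left(-1\right) - 30\right)\right) = 116 - 149 \left(- 6 \left(-9 - 30\right)\right) = 116 - 149 \left(\left(-6\right) \left(-39\right)\right) = 116 - 34866 = -34750$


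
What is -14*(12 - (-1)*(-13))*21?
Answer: 294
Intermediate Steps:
-14*(12 - (-1)*(-13))*21 = -14*(12 - 1*13)*21 = -14*(12 - 13)*21 = -14*(-1)*21 = 14*21 = 294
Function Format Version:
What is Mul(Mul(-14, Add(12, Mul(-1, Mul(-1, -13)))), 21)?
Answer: 294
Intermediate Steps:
Mul(Mul(-14, Add(12, Mul(-1, Mul(-1, -13)))), 21) = Mul(Mul(-14, Add(12, Mul(-1, 13))), 21) = Mul(Mul(-14, Add(12, -13)), 21) = Mul(Mul(-14, -1), 21) = Mul(14, 21) = 294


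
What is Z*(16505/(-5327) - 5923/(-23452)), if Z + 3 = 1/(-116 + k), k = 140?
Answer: 8414054723/999430432 ≈ 8.4189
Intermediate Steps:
Z = -71/24 (Z = -3 + 1/(-116 + 140) = -3 + 1/24 = -71/24 ≈ -2.9583)
Z*(16505/(-5327) - 5923/(-23452)) = -71*(16505/(-5327) - 5923/(-23452))/24 = -71*(16505*(-1/5327) - 5923*(-1/23452))/24 = -71*(-16505/5327 + 5923/23452)/24 = -71/24*(-355523439/124928804) = 8414054723/999430432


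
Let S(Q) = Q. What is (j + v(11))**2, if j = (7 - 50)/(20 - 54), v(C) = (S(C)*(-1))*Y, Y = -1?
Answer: 173889/1156 ≈ 150.42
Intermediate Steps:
v(C) = C (v(C) = (C*(-1))*(-1) = -C*(-1) = C)
j = 43/34 (j = -43/(-34) = -43*(-1/34) = 43/34 ≈ 1.2647)
(j + v(11))**2 = (43/34 + 11)**2 = (417/34)**2 = 173889/1156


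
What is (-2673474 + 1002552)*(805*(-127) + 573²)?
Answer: -377785438668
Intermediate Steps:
(-2673474 + 1002552)*(805*(-127) + 573²) = -1670922*(-102235 + 328329) = -1670922*226094 = -377785438668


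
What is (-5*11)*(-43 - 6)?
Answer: 2695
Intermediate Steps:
(-5*11)*(-43 - 6) = -55*(-49) = 2695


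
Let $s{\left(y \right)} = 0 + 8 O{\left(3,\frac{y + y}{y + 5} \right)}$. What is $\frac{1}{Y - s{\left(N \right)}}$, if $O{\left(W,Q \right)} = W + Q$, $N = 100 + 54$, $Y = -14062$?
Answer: $- \frac{159}{2242138} \approx -7.0914 \cdot 10^{-5}$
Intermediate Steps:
$N = 154$
$O{\left(W,Q \right)} = Q + W$
$s{\left(y \right)} = 24 + \frac{16 y}{5 + y}$ ($s{\left(y \right)} = 0 + 8 \left(\frac{y + y}{y + 5} + 3\right) = 0 + 8 \left(\frac{2 y}{5 + y} + 3\right) = 0 + 8 \left(3 + \frac{2 y}{5 + y}\right) = 0 + \left(24 + \frac{16 y}{5 + y}\right) = 24 + \frac{16 y}{5 + y}$)
$\frac{1}{Y - s{\left(N \right)}} = \frac{1}{-14062 - \frac{40 \left(3 + 154\right)}{5 + 154}} = \frac{1}{-14062 - 40 \cdot \frac{1}{159} \cdot 157} = \frac{1}{-14062 - \frac{6280}{159}} = \frac{1}{- \frac{2242138}{159}} = - \frac{159}{2242138}$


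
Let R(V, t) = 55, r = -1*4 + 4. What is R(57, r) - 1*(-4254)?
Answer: 4309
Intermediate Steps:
r = 0 (r = -4 + 4 = 0)
R(57, r) - 1*(-4254) = 55 - 1*(-4254) = 55 + 4254 = 4309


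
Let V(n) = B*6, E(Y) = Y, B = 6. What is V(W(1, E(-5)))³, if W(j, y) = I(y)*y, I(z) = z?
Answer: 46656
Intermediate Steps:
W(j, y) = y² (W(j, y) = y*y = y²)
V(n) = 36 (V(n) = 6*6 = 36)
V(W(1, E(-5)))³ = 36³ = 46656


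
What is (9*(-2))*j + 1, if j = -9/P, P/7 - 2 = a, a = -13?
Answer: -85/77 ≈ -1.1039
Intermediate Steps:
P = -77 (P = 14 + 7*(-13) = 14 - 91 = -77)
j = 9/77 (j = -9/(-77) = -9*(-1/77) = 9/77 ≈ 0.11688)
(9*(-2))*j + 1 = (9*(-2))*(9/77) + 1 = -18*9/77 + 1 = -162/77 + 1 = -85/77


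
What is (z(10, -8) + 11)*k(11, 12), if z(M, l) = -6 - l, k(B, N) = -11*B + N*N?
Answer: 299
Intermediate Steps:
k(B, N) = N² - 11*B (k(B, N) = -11*B + N² = N² - 11*B)
(z(10, -8) + 11)*k(11, 12) = ((-6 - 1*(-8)) + 11)*(12² - 11*11) = ((-6 + 8) + 11)*(144 - 121) = (2 + 11)*23 = 13*23 = 299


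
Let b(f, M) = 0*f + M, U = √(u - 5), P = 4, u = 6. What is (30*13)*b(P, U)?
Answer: 390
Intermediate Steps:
U = 1 (U = √(6 - 5) = √1 = 1)
b(f, M) = M (b(f, M) = 0 + M = M)
(30*13)*b(P, U) = (30*13)*1 = 390*1 = 390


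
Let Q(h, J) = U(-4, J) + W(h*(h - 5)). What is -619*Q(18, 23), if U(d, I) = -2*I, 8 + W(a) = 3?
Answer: 31569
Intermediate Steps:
W(a) = -5 (W(a) = -8 + 3 = -5)
Q(h, J) = -5 - 2*J (Q(h, J) = -2*J - 5 = -5 - 2*J)
-619*Q(18, 23) = -619*(-5 - 2*23) = -619*(-5 - 46) = -619*(-51) = 31569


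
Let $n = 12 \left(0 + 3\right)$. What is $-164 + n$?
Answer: $-128$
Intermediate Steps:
$n = 36$ ($n = 12 \cdot 3 = 36$)
$-164 + n = -164 + 36 = -128$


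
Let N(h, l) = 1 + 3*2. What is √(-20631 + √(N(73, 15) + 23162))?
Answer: √(-20631 + √23169) ≈ 143.1*I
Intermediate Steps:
N(h, l) = 7 (N(h, l) = 1 + 6 = 7)
√(-20631 + √(N(73, 15) + 23162)) = √(-20631 + √(7 + 23162)) = √(-20631 + √23169)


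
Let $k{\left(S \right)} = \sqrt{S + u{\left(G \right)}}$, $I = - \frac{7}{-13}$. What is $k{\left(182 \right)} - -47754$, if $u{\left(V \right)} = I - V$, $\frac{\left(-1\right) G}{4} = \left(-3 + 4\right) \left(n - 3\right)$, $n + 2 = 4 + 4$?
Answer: $47754 + \frac{3 \sqrt{3653}}{13} \approx 47768.0$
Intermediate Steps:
$n = 6$ ($n = -2 + \left(4 + 4\right) = -2 + 8 = 6$)
$I = \frac{7}{13}$ ($I = \left(-7\right) \left(- \frac{1}{13}\right) = \frac{7}{13} \approx 0.53846$)
$G = -12$ ($G = - 4 \left(-3 + 4\right) \left(6 - 3\right) = - 4 \cdot 1 \cdot 3 = \left(-4\right) 3 = -12$)
$u{\left(V \right)} = \frac{7}{13} - V$
$k{\left(S \right)} = \sqrt{\frac{163}{13} + S}$ ($k{\left(S \right)} = \sqrt{S + \left(\frac{7}{13} - -12\right)} = \sqrt{S + \left(\frac{7}{13} + 12\right)} = \sqrt{S + \frac{163}{13}} = \sqrt{\frac{163}{13} + S}$)
$k{\left(182 \right)} - -47754 = \frac{\sqrt{2119 + 169 \cdot 182}}{13} - -47754 = \frac{\sqrt{2119 + 30758}}{13} + 47754 = \frac{\sqrt{32877}}{13} + 47754 = \frac{3 \sqrt{3653}}{13} + 47754 = 47754 + \frac{3 \sqrt{3653}}{13}$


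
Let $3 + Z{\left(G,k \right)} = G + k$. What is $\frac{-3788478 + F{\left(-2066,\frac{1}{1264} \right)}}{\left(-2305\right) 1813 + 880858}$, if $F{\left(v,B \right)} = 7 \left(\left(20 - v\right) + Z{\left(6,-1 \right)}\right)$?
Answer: $\frac{1257954}{1099369} \approx 1.1443$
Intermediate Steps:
$Z{\left(G,k \right)} = -3 + G + k$ ($Z{\left(G,k \right)} = -3 + \left(G + k\right) = -3 + G + k$)
$F{\left(v,B \right)} = 154 - 7 v$ ($F{\left(v,B \right)} = 7 \left(\left(20 - v\right) - -2\right) = 7 \left(\left(20 - v\right) + 2\right) = 7 \left(22 - v\right) = 154 - 7 v$)
$\frac{-3788478 + F{\left(-2066,\frac{1}{1264} \right)}}{\left(-2305\right) 1813 + 880858} = \frac{-3788478 + \left(154 - -14462\right)}{\left(-2305\right) 1813 + 880858} = \frac{-3788478 + \left(154 + 14462\right)}{-4178965 + 880858} = \frac{-3788478 + 14616}{-3298107} = \left(-3773862\right) \left(- \frac{1}{3298107}\right) = \frac{1257954}{1099369}$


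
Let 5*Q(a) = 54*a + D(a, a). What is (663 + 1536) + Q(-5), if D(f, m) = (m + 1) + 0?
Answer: 10721/5 ≈ 2144.2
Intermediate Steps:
D(f, m) = 1 + m (D(f, m) = (1 + m) + 0 = 1 + m)
Q(a) = ⅕ + 11*a (Q(a) = (54*a + (1 + a))/5 = (1 + 55*a)/5 = ⅕ + 11*a)
(663 + 1536) + Q(-5) = (663 + 1536) + (⅕ + 11*(-5)) = 2199 + (⅕ - 55) = 2199 - 274/5 = 10721/5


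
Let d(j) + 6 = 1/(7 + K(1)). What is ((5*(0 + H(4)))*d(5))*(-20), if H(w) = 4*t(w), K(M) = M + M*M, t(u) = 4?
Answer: 84800/9 ≈ 9422.2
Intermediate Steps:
K(M) = M + M²
H(w) = 16 (H(w) = 4*4 = 16)
d(j) = -53/9 (d(j) = -6 + 1/(7 + 1*(1 + 1)) = -6 + 1/(7 + 1*2) = -6 + 1/(7 + 2) = -6 + 1/9 = -6 + ⅑ = -53/9)
((5*(0 + H(4)))*d(5))*(-20) = ((5*(0 + 16))*(-53/9))*(-20) = ((5*16)*(-53/9))*(-20) = (80*(-53/9))*(-20) = -4240/9*(-20) = 84800/9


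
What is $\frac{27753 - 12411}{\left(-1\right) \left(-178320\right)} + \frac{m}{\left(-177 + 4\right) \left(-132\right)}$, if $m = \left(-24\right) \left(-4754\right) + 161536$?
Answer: $\frac{2062543673}{169671480} \approx 12.156$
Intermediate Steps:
$m = 275632$ ($m = 114096 + 161536 = 275632$)
$\frac{27753 - 12411}{\left(-1\right) \left(-178320\right)} + \frac{m}{\left(-177 + 4\right) \left(-132\right)} = \frac{27753 - 12411}{\left(-1\right) \left(-178320\right)} + \frac{275632}{\left(-177 + 4\right) \left(-132\right)} = \frac{15342}{178320} + \frac{275632}{\left(-173\right) \left(-132\right)} = 15342 \cdot \frac{1}{178320} + \frac{275632}{22836} = \frac{2557}{29720} + 275632 \cdot \frac{1}{22836} = \frac{2557}{29720} + \frac{68908}{5709} = \frac{2062543673}{169671480}$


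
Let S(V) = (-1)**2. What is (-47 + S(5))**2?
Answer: 2116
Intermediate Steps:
S(V) = 1
(-47 + S(5))**2 = (-47 + 1)**2 = (-46)**2 = 2116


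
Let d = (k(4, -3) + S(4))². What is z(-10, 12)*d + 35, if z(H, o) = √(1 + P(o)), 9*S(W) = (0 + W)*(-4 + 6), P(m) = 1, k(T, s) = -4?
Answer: 35 + 784*√2/81 ≈ 48.688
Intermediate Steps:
S(W) = 2*W/9 (S(W) = ((0 + W)*(-4 + 6))/9 = (W*2)/9 = (2*W)/9 = 2*W/9)
z(H, o) = √2 (z(H, o) = √(1 + 1) = √2)
d = 784/81 (d = (-4 + (2/9)*4)² = (-4 + 8/9)² = (-28/9)² = 784/81 ≈ 9.6790)
z(-10, 12)*d + 35 = √2*(784/81) + 35 = 784*√2/81 + 35 = 35 + 784*√2/81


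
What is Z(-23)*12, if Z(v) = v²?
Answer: 6348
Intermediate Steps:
Z(-23)*12 = (-23)²*12 = 529*12 = 6348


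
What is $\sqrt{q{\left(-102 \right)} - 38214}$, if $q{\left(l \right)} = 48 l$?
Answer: $3 i \sqrt{4790} \approx 207.63 i$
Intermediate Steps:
$\sqrt{q{\left(-102 \right)} - 38214} = \sqrt{48 \left(-102\right) - 38214} = \sqrt{-4896 - 38214} = \sqrt{-43110} = 3 i \sqrt{4790}$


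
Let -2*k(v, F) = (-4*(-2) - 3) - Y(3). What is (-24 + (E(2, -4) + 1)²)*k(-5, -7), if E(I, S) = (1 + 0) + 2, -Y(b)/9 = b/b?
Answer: 56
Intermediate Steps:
Y(b) = -9 (Y(b) = -9*b/b = -9*1 = -9)
k(v, F) = -7 (k(v, F) = -((-4*(-2) - 3) - 1*(-9))/2 = -((8 - 3) + 9)/2 = -(5 + 9)/2 = -½*14 = -7)
E(I, S) = 3 (E(I, S) = 1 + 2 = 3)
(-24 + (E(2, -4) + 1)²)*k(-5, -7) = (-24 + (3 + 1)²)*(-7) = (-24 + 4²)*(-7) = (-24 + 16)*(-7) = -8*(-7) = 56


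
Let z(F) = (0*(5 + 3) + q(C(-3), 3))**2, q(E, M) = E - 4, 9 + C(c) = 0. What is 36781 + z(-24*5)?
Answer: 36950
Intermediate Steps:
C(c) = -9 (C(c) = -9 + 0 = -9)
q(E, M) = -4 + E
z(F) = 169 (z(F) = (0*(5 + 3) + (-4 - 9))**2 = (0*8 - 13)**2 = (0 - 13)**2 = (-13)**2 = 169)
36781 + z(-24*5) = 36781 + 169 = 36950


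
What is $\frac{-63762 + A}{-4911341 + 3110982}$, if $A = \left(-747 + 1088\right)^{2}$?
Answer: $- \frac{52519}{1800359} \approx -0.029171$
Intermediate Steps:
$A = 116281$ ($A = 341^{2} = 116281$)
$\frac{-63762 + A}{-4911341 + 3110982} = \frac{-63762 + 116281}{-4911341 + 3110982} = \frac{52519}{-1800359} = 52519 \left(- \frac{1}{1800359}\right) = - \frac{52519}{1800359}$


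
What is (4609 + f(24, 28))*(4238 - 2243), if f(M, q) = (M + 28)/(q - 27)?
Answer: 9298695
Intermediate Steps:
f(M, q) = (28 + M)/(-27 + q)
(4609 + f(24, 28))*(4238 - 2243) = (4609 + (28 + 24)/(-27 + 28))*(4238 - 2243) = (4609 + 52/1)*1995 = (4609 + 1*52)*1995 = (4609 + 52)*1995 = 4661*1995 = 9298695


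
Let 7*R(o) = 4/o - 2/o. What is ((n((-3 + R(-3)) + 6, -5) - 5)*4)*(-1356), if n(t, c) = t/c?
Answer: 1059488/35 ≈ 30271.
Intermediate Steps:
R(o) = 2/(7*o) (R(o) = (4/o - 2/o)/7 = (2/o)/7 = 2/(7*o))
((n((-3 + R(-3)) + 6, -5) - 5)*4)*(-1356) = ((((-3 + (2/7)/(-3)) + 6)/(-5) - 5)*4)*(-1356) = ((((-3 + (2/7)*(-⅓)) + 6)*(-⅕) - 5)*4)*(-1356) = ((((-3 - 2/21) + 6)*(-⅕) - 5)*4)*(-1356) = (((-65/21 + 6)*(-⅕) - 5)*4)*(-1356) = (((61/21)*(-⅕) - 5)*4)*(-1356) = ((-61/105 - 5)*4)*(-1356) = -586/105*4*(-1356) = -2344/105*(-1356) = 1059488/35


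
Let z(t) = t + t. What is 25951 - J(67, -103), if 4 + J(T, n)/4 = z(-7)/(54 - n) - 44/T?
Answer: 273178257/10519 ≈ 25970.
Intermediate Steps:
z(t) = 2*t
J(T, n) = -16 - 176/T - 56/(54 - n) (J(T, n) = -16 + 4*((2*(-7))/(54 - n) - 44/T) = -16 + 4*(-14/(54 - n) - 44/T) = -16 + 4*(-44/T - 14/(54 - n)) = -16 + (-176/T - 56/(54 - n)) = -16 - 176/T - 56/(54 - n))
25951 - J(67, -103) = 25951 - 8*(1188 - 22*(-103) + 115*67 - 2*67*(-103))/(67*(-54 - 103)) = 25951 - 8*(1188 + 2266 + 7705 + 13802)/(67*(-157)) = 25951 - 8*(-1)*24961/(67*157) = 25951 - 1*(-199688/10519) = 25951 + 199688/10519 = 273178257/10519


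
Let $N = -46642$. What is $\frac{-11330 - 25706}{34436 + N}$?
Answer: $\frac{18518}{6103} \approx 3.0342$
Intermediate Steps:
$\frac{-11330 - 25706}{34436 + N} = \frac{-11330 - 25706}{34436 - 46642} = - \frac{37036}{-12206} = \left(-37036\right) \left(- \frac{1}{12206}\right) = \frac{18518}{6103}$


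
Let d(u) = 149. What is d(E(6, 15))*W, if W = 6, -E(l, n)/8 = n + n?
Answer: 894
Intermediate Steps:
E(l, n) = -16*n (E(l, n) = -8*(n + n) = -16*n)
d(E(6, 15))*W = 149*6 = 894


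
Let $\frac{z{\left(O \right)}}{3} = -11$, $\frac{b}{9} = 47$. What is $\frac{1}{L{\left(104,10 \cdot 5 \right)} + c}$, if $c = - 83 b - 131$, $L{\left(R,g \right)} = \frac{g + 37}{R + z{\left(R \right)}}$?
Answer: $- \frac{71}{2501953} \approx -2.8378 \cdot 10^{-5}$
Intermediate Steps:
$b = 423$ ($b = 9 \cdot 47 = 423$)
$z{\left(O \right)} = -33$ ($z{\left(O \right)} = 3 \left(-11\right) = -33$)
$L{\left(R,g \right)} = \frac{37 + g}{-33 + R}$ ($L{\left(R,g \right)} = \frac{g + 37}{R - 33} = \frac{37 + g}{-33 + R}$)
$c = -35240$ ($c = \left(-83\right) 423 - 131 = -35109 - 131 = -35240$)
$\frac{1}{L{\left(104,10 \cdot 5 \right)} + c} = \frac{1}{\frac{37 + 10 \cdot 5}{-33 + 104} - 35240} = \frac{1}{\frac{37 + 50}{71} - 35240} = \frac{1}{\frac{1}{71} \cdot 87 - 35240} = \frac{1}{\frac{87}{71} - 35240} = \frac{1}{- \frac{2501953}{71}} = - \frac{71}{2501953}$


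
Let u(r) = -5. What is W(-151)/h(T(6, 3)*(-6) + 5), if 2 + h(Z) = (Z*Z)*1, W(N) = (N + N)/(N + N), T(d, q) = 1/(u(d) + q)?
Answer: 1/62 ≈ 0.016129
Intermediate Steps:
T(d, q) = 1/(-5 + q)
W(N) = 1 (W(N) = (2*N)/((2*N)) = (2*N)*(1/(2*N)) = 1)
h(Z) = -2 + Z² (h(Z) = -2 + (Z*Z)*1 = -2 + Z²*1 = -2 + Z²)
W(-151)/h(T(6, 3)*(-6) + 5) = 1/(-2 + (-6/(-5 + 3) + 5)²) = 1/(-2 + (-6/(-2) + 5)²) = 1/(-2 + (-½*(-6) + 5)²) = 1/(-2 + (3 + 5)²) = 1/(-2 + 8²) = 1/(-2 + 64) = 1/62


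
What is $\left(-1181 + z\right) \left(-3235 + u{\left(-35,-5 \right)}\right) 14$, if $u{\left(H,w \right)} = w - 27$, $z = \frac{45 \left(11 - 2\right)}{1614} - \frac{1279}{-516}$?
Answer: $\frac{1246731305589}{23134} \approx 5.3892 \cdot 10^{7}$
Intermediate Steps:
$z = \frac{378881}{138804}$ ($z = 45 \cdot 9 \cdot \frac{1}{1614} - - \frac{1279}{516} = 405 \cdot \frac{1}{1614} + \frac{1279}{516} = \frac{135}{538} + \frac{1279}{516} = \frac{378881}{138804} \approx 2.7296$)
$u{\left(H,w \right)} = -27 + w$ ($u{\left(H,w \right)} = w - 27 = -27 + w$)
$\left(-1181 + z\right) \left(-3235 + u{\left(-35,-5 \right)}\right) 14 = \left(-1181 + \frac{378881}{138804}\right) \left(-3235 - 32\right) 14 = - \frac{163548643 \left(-3235 - 32\right)}{138804} \cdot 14 = \left(- \frac{163548643}{138804}\right) \left(-3267\right) 14 = \frac{178104472227}{46268} \cdot 14 = \frac{1246731305589}{23134}$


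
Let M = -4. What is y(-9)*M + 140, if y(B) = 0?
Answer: 140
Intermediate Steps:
y(-9)*M + 140 = 0*(-4) + 140 = 0 + 140 = 140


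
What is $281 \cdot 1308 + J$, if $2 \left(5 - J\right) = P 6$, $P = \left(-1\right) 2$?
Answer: $367559$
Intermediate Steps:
$P = -2$
$J = 11$ ($J = 5 - \frac{\left(-2\right) 6}{2} = 5 - -6 = 5 + 6 = 11$)
$281 \cdot 1308 + J = 281 \cdot 1308 + 11 = 367548 + 11 = 367559$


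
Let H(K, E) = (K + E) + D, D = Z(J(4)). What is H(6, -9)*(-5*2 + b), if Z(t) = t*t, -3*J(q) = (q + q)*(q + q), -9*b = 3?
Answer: -126139/27 ≈ -4671.8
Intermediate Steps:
b = -1/3 (b = -1/9*3 = -1/3 ≈ -0.33333)
J(q) = -4*q**2/3 (J(q) = -(q + q)*(q + q)/3 = -2*q*2*q/3 = -4*q**2/3)
Z(t) = t**2
D = 4096/9 (D = (-4/3*4**2)**2 = (-4/3*16)**2 = (-64/3)**2 = 4096/9 ≈ 455.11)
H(K, E) = 4096/9 + E + K (H(K, E) = (K + E) + 4096/9 = (E + K) + 4096/9 = 4096/9 + E + K)
H(6, -9)*(-5*2 + b) = (4096/9 - 9 + 6)*(-5*2 - 1/3) = 4069*(-10 - 1/3)/9 = (4069/9)*(-31/3) = -126139/27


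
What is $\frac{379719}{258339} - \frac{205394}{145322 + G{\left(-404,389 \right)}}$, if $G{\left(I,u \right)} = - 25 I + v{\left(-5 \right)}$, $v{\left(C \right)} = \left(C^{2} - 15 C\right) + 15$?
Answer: $\frac{1999691179}{13393757681} \approx 0.1493$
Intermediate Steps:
$v{\left(C \right)} = 15 + C^{2} - 15 C$
$G{\left(I,u \right)} = 115 - 25 I$ ($G{\left(I,u \right)} = - 25 I + \left(15 + \left(-5\right)^{2} - -75\right) = - 25 I + \left(15 + 25 + 75\right) = - 25 I + 115 = 115 - 25 I$)
$\frac{379719}{258339} - \frac{205394}{145322 + G{\left(-404,389 \right)}} = \frac{379719}{258339} - \frac{205394}{145322 + \left(115 - -10100\right)} = 379719 \cdot \frac{1}{258339} - \frac{205394}{145322 + \left(115 + 10100\right)} = \frac{126573}{86113} - \frac{205394}{145322 + 10215} = \frac{126573}{86113} - \frac{205394}{155537} = \frac{1999691179}{13393757681}$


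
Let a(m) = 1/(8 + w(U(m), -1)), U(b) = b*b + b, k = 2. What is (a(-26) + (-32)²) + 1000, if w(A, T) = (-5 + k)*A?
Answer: 3930607/1942 ≈ 2024.0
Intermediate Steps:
U(b) = b + b² (U(b) = b² + b = b + b²)
w(A, T) = -3*A (w(A, T) = (-5 + 2)*A = -3*A)
a(m) = 1/(8 - 3*m*(1 + m))
(a(-26) + (-32)²) + 1000 = (1/(8 - 3*(-26)*(1 - 26)) + (-32)²) + 1000 = (1/(8 - 3*(-26)*(-25)) + 1024) + 1000 = (1/(8 - 1950) + 1024) + 1000 = (1/(-1942) + 1024) + 1000 = (-1/1942 + 1024) + 1000 = 1988607/1942 + 1000 = 3930607/1942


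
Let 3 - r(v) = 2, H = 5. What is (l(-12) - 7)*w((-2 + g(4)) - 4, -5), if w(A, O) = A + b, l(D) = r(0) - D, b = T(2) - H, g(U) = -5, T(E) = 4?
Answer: -72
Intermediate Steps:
r(v) = 1 (r(v) = 3 - 1*2 = 3 - 2 = 1)
b = -1 (b = 4 - 1*5 = 4 - 5 = -1)
l(D) = 1 - D
w(A, O) = -1 + A (w(A, O) = A - 1 = -1 + A)
(l(-12) - 7)*w((-2 + g(4)) - 4, -5) = ((1 - 1*(-12)) - 7)*(-1 + ((-2 - 5) - 4)) = ((1 + 12) - 7)*(-1 + (-7 - 4)) = (13 - 7)*(-1 - 11) = 6*(-12) = -72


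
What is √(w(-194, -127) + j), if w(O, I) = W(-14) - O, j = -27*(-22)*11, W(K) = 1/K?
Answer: √1318674/14 ≈ 82.024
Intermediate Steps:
j = 6534 (j = 594*11 = 6534)
w(O, I) = -1/14 - O (w(O, I) = 1/(-14) - O = -1/14 - O)
√(w(-194, -127) + j) = √((-1/14 - 1*(-194)) + 6534) = √((-1/14 + 194) + 6534) = √(2715/14 + 6534) = √(94191/14) = √1318674/14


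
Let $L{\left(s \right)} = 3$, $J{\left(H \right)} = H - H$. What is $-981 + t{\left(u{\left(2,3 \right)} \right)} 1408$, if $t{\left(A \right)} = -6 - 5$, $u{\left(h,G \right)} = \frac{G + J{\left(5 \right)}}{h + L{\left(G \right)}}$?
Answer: $-16469$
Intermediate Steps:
$J{\left(H \right)} = 0$
$u{\left(h,G \right)} = \frac{G}{3 + h}$ ($u{\left(h,G \right)} = \frac{G + 0}{h + 3} = \frac{G}{3 + h}$)
$t{\left(A \right)} = -11$
$-981 + t{\left(u{\left(2,3 \right)} \right)} 1408 = -981 - 15488 = -16469$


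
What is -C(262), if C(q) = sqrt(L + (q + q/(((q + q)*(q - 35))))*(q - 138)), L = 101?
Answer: -sqrt(1679292655)/227 ≈ -180.52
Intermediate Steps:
C(q) = sqrt(101 + (-138 + q)*(q + 1/(2*(-35 + q)))) (C(q) = sqrt(101 + (q + q/(((q + q)*(q - 35))))*(q - 138)) = sqrt(101 + (q + q/(((2*q)*(-35 + q))))*(-138 + q)) = sqrt(101 + (q + q/((2*q*(-35 + q))))*(-138 + q)) = sqrt(101 + (q + q*(1/(2*q*(-35 + q))))*(-138 + q)) = sqrt(101 + (q + 1/(2*(-35 + q)))*(-138 + q)) = sqrt(101 + (-138 + q)*(q + 1/(2*(-35 + q)))))
-C(262) = -sqrt(404 - 552*262 - 276/(-35 + 262) + 4*262**2 + 2*262/(-35 + 262))/2 = -sqrt(404 - 144624 - 276/227 + 4*68644 + 2*262/227)/2 = -sqrt(404 - 144624 - 276*1/227 + 274576 + 2*262*(1/227))/2 = -sqrt(404 - 144624 - 276/227 + 274576 + 524/227)/2 = -sqrt(29591060/227)/2 = -2*sqrt(1679292655)/227/2 = -sqrt(1679292655)/227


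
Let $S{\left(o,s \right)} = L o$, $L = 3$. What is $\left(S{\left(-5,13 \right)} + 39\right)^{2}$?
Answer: $576$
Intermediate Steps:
$S{\left(o,s \right)} = 3 o$
$\left(S{\left(-5,13 \right)} + 39\right)^{2} = \left(3 \left(-5\right) + 39\right)^{2} = \left(-15 + 39\right)^{2} = 24^{2} = 576$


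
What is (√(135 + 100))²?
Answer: 235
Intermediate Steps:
(√(135 + 100))² = (√235)² = 235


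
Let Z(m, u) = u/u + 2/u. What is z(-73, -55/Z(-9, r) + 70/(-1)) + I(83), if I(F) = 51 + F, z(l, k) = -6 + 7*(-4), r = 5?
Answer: 100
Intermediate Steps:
Z(m, u) = 1 + 2/u
z(l, k) = -34 (z(l, k) = -6 - 28 = -34)
z(-73, -55/Z(-9, r) + 70/(-1)) + I(83) = -34 + (51 + 83) = -34 + 134 = 100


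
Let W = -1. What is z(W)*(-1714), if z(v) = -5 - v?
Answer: 6856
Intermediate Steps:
z(W)*(-1714) = (-5 - 1*(-1))*(-1714) = (-5 + 1)*(-1714) = -4*(-1714) = 6856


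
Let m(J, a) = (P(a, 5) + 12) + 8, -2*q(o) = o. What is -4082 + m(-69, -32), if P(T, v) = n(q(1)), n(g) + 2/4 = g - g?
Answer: -8125/2 ≈ -4062.5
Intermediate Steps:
q(o) = -o/2
n(g) = -½ (n(g) = -½ + (g - g) = -½ + 0 = -½)
P(T, v) = -½
m(J, a) = 39/2 (m(J, a) = (-½ + 12) + 8 = 23/2 + 8 = 39/2)
-4082 + m(-69, -32) = -4082 + 39/2 = -8125/2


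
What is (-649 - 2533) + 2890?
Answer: -292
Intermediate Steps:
(-649 - 2533) + 2890 = -3182 + 2890 = -292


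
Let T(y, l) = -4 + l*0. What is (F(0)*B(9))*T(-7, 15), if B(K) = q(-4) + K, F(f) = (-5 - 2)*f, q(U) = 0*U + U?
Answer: 0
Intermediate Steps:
T(y, l) = -4 (T(y, l) = -4 + 0 = -4)
q(U) = U (q(U) = 0 + U = U)
F(f) = -7*f
B(K) = -4 + K
(F(0)*B(9))*T(-7, 15) = ((-7*0)*(-4 + 9))*(-4) = (0*5)*(-4) = 0*(-4) = 0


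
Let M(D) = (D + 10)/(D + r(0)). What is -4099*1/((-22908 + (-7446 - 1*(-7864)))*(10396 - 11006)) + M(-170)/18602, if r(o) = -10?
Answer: -288247591/1148395400100 ≈ -0.00025100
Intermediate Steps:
M(D) = (10 + D)/(-10 + D) (M(D) = (D + 10)/(D - 10) = (10 + D)/(-10 + D))
-4099*1/((-22908 + (-7446 - 1*(-7864)))*(10396 - 11006)) + M(-170)/18602 = -4099*1/((-22908 + (-7446 - 1*(-7864)))*(10396 - 11006)) + ((10 - 170)/(-10 - 170))/18602 = -4099*(-1/(610*(-22908 + (-7446 + 7864)))) + (-160/(-180))*(1/18602) = -4099*(-1/(610*(-22908 + 418))) - 1/180*(-160)*(1/18602) = -4099/((-610*(-22490))) + (8/9)*(1/18602) = -4099/13718900 + 4/83709 = -288247591/1148395400100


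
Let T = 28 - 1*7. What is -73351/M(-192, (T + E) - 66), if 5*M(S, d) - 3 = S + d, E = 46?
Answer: 366755/188 ≈ 1950.8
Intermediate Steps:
T = 21 (T = 28 - 7 = 21)
M(S, d) = ⅗ + S/5 + d/5 (M(S, d) = ⅗ + (S + d)/5 = ⅗ + (S/5 + d/5) = ⅗ + S/5 + d/5)
-73351/M(-192, (T + E) - 66) = -73351/(⅗ + (⅕)*(-192) + ((21 + 46) - 66)/5) = -73351/(⅗ - 192/5 + (67 - 66)/5) = -73351/(⅗ - 192/5 + (⅕)*1) = -73351/(⅗ - 192/5 + ⅕) = -73351/(-188/5) = -73351*(-5/188) = 366755/188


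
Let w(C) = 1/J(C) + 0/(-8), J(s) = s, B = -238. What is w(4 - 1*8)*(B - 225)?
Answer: 463/4 ≈ 115.75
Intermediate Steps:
w(C) = 1/C (w(C) = 1/C + 0/(-8) = 1/C + 0*(-⅛) = 1/C + 0 = 1/C)
w(4 - 1*8)*(B - 225) = (-238 - 225)/(4 - 1*8) = -463/(4 - 8) = -463/(-4) = -¼*(-463) = 463/4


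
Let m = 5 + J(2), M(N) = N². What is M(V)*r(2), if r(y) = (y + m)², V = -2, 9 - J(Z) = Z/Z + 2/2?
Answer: 784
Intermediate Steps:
J(Z) = 7 (J(Z) = 9 - (Z/Z + 2/2) = 9 - (1 + 2*(½)) = 9 - (1 + 1) = 9 - 1*2 = 9 - 2 = 7)
m = 12 (m = 5 + 7 = 12)
r(y) = (12 + y)² (r(y) = (y + 12)² = (12 + y)²)
M(V)*r(2) = (-2)²*(12 + 2)² = 4*14² = 4*196 = 784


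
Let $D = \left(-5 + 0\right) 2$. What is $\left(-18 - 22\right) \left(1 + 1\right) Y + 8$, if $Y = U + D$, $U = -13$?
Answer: $1848$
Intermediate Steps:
$D = -10$ ($D = \left(-5\right) 2 = -10$)
$Y = -23$ ($Y = -13 - 10 = -23$)
$\left(-18 - 22\right) \left(1 + 1\right) Y + 8 = \left(-18 - 22\right) \left(1 + 1\right) \left(-23\right) + 8 = \left(-40\right) 2 \left(-23\right) + 8 = \left(-80\right) \left(-23\right) + 8 = 1840 + 8 = 1848$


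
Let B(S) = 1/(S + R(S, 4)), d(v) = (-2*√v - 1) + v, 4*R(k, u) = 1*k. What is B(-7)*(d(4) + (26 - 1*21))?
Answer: -16/35 ≈ -0.45714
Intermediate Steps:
R(k, u) = k/4 (R(k, u) = (1*k)/4 = k/4)
d(v) = -1 + v - 2*√v (d(v) = (-1 - 2*√v) + v = -1 + v - 2*√v)
B(S) = 4/(5*S) (B(S) = 1/(S + S/4) = 1/(5*S/4) = 4/(5*S))
B(-7)*(d(4) + (26 - 1*21)) = ((⅘)/(-7))*((-1 + 4 - 2*√4) + (26 - 1*21)) = ((⅘)*(-⅐))*((-1 + 4 - 2*2) + (26 - 21)) = -4*((-1 + 4 - 4) + 5)/35 = -4*(-1 + 5)/35 = -4/35*4 = -16/35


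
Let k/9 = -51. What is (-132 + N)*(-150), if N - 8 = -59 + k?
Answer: 96300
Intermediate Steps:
k = -459 (k = 9*(-51) = -459)
N = -510 (N = 8 + (-59 - 459) = 8 - 518 = -510)
(-132 + N)*(-150) = (-132 - 510)*(-150) = -642*(-150) = 96300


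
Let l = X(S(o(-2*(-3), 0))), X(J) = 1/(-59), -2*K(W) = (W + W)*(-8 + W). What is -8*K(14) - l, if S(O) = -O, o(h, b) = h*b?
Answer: 39649/59 ≈ 672.02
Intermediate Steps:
K(W) = -W*(-8 + W) (K(W) = -(W + W)*(-8 + W)/2 = -2*W*(-8 + W)/2 = -W*(-8 + W))
o(h, b) = b*h
X(J) = -1/59
l = -1/59 ≈ -0.016949
-8*K(14) - l = -112*(8 - 1*14) - 1*(-1/59) = -112*(8 - 14) + 1/59 = -112*(-6) + 1/59 = -8*(-84) + 1/59 = 672 + 1/59 = 39649/59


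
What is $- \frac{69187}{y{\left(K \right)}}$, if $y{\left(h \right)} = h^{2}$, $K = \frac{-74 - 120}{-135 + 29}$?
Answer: $- \frac{194346283}{9409} \approx -20655.0$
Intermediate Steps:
$K = \frac{97}{53}$ ($K = - \frac{194}{-106} = \left(-194\right) \left(- \frac{1}{106}\right) = \frac{97}{53} \approx 1.8302$)
$- \frac{69187}{y{\left(K \right)}} = - \frac{69187}{\left(\frac{97}{53}\right)^{2}} = - \frac{69187}{\frac{9409}{2809}} = \left(-69187\right) \frac{2809}{9409} = - \frac{194346283}{9409}$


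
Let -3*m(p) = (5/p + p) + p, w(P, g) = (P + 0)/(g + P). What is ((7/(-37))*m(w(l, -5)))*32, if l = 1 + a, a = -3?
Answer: 4048/111 ≈ 36.468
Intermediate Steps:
l = -2 (l = 1 - 3 = -2)
w(P, g) = P/(P + g)
m(p) = -5/(3*p) - 2*p/3 (m(p) = -((5/p + p) + p)/3 = -((p + 5/p) + p)/3 = -(2*p + 5/p)/3 = -5/(3*p) - 2*p/3)
((7/(-37))*m(w(l, -5)))*32 = ((7/(-37))*((-5 - 2*4/(-2 - 5)**2)/(3*((-2/(-2 - 5))))))*32 = ((7*(-1/37))*((-5 - 2*(-2/(-7))**2)/(3*((-2/(-7))))))*32 = -7*(-5 - 2*(-2*(-1/7))**2)/(111*((-2*(-1/7))))*32 = -7*(-5 - 2*(2/7)**2)/(111*2/7)*32 = -7*7*(-5 - 2*4/49)/(111*2)*32 = -7*7*(-5 - 8/49)/(111*2)*32 = -7*7*(-253)/(111*2*49)*32 = -7/37*(-253/42)*32 = (253/222)*32 = 4048/111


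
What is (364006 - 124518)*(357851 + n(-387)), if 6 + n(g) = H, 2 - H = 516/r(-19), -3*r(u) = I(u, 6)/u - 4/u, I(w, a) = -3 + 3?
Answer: 87461017600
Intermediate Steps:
I(w, a) = 0
r(u) = 4/(3*u) (r(u) = -(0/u - 4/u)/3 = -(0 - 4/u)/3 = -(-4)/(3*u) = 4/(3*u))
H = 7355 (H = 2 - 516/((4/3)/(-19)) = 2 - 516/((4/3)*(-1/19)) = 2 - 516/(-4/57) = 2 - 516*(-57)/4 = 2 - 1*(-7353) = 2 + 7353 = 7355)
n(g) = 7349 (n(g) = -6 + 7355 = 7349)
(364006 - 124518)*(357851 + n(-387)) = (364006 - 124518)*(357851 + 7349) = 239488*365200 = 87461017600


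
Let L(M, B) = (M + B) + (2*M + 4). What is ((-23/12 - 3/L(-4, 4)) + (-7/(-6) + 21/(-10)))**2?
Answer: 441/100 ≈ 4.4100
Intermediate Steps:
L(M, B) = 4 + B + 3*M (L(M, B) = (B + M) + (4 + 2*M) = 4 + B + 3*M)
((-23/12 - 3/L(-4, 4)) + (-7/(-6) + 21/(-10)))**2 = ((-23/12 - 3/(4 + 4 + 3*(-4))) + (-7/(-6) + 21/(-10)))**2 = ((-23*1/12 - 3/(4 + 4 - 12)) + (-7*(-1/6) + 21*(-1/10)))**2 = ((-23/12 - 3/(-4)) + (7/6 - 21/10))**2 = ((-23/12 - 3*(-1/4)) - 14/15)**2 = ((-23/12 + 3/4) - 14/15)**2 = (-7/6 - 14/15)**2 = (-21/10)**2 = 441/100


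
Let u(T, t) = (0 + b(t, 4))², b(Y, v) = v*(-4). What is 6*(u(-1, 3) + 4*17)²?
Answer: 629856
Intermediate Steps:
b(Y, v) = -4*v
u(T, t) = 256 (u(T, t) = (0 - 4*4)² = (0 - 16)² = (-16)² = 256)
6*(u(-1, 3) + 4*17)² = 6*(256 + 4*17)² = 6*(256 + 68)² = 6*324² = 6*104976 = 629856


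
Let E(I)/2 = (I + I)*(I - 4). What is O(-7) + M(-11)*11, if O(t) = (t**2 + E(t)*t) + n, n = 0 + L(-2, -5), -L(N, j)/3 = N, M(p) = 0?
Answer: -2101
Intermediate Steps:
L(N, j) = -3*N
E(I) = 4*I*(-4 + I) (E(I) = 2*((I + I)*(I - 4)) = 2*((2*I)*(-4 + I)) = 2*(2*I*(-4 + I)) = 4*I*(-4 + I))
n = 6 (n = 0 - 3*(-2) = 0 + 6 = 6)
O(t) = 6 + t**2 + 4*t**2*(-4 + t) (O(t) = (t**2 + (4*t*(-4 + t))*t) + 6 = (t**2 + 4*t**2*(-4 + t)) + 6 = 6 + t**2 + 4*t**2*(-4 + t))
O(-7) + M(-11)*11 = (6 - 15*(-7)**2 + 4*(-7)**3) + 0*11 = (6 - 15*49 + 4*(-343)) + 0 = (6 - 735 - 1372) + 0 = -2101 + 0 = -2101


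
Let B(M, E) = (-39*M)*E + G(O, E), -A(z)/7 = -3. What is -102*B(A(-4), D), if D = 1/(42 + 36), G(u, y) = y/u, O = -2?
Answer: 27863/26 ≈ 1071.7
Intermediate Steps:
D = 1/78 ≈ 0.012821
A(z) = 21 (A(z) = -7*(-3) = 21)
B(M, E) = -E/2 - 39*E*M (B(M, E) = (-39*M)*E + E/(-2) = -39*E*M + E*(-½) = -39*E*M - E/2 = -E/2 - 39*E*M)
-102*B(A(-4), D) = -51*(-1 - 78*21)/78 = -51*(-1 - 1638)/78 = -51*(-1639)/78 = -102*(-1639/156) = 27863/26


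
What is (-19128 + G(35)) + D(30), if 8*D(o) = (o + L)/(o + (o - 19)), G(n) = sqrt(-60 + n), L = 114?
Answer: -784230/41 + 5*I ≈ -19128.0 + 5.0*I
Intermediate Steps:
D(o) = (114 + o)/(8*(-19 + 2*o)) (D(o) = ((o + 114)/(o + (o - 19)))/8 = ((114 + o)/(o + (-19 + o)))/8 = ((114 + o)/(-19 + 2*o))/8 = (114 + o)/(8*(-19 + 2*o)))
(-19128 + G(35)) + D(30) = (-19128 + sqrt(-60 + 35)) + (114 + 30)/(8*(-19 + 2*30)) = (-19128 + sqrt(-25)) + (1/8)*144/(-19 + 60) = (-19128 + 5*I) + (1/8)*144/41 = (-19128 + 5*I) + (1/8)*(1/41)*144 = (-19128 + 5*I) + 18/41 = -784230/41 + 5*I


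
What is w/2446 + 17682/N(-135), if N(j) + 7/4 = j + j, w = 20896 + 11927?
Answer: -137322087/2658802 ≈ -51.648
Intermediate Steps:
w = 32823
N(j) = -7/4 + 2*j (N(j) = -7/4 + (j + j) = -7/4 + 2*j)
w/2446 + 17682/N(-135) = 32823/2446 + 17682/(-7/4 + 2*(-135)) = 32823*(1/2446) + 17682/(-7/4 - 270) = 32823/2446 + 17682/(-1087/4) = 32823/2446 + 17682*(-4/1087) = 32823/2446 - 70728/1087 = -137322087/2658802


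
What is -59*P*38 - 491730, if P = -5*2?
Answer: -469310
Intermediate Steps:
P = -10
-59*P*38 - 491730 = -59*(-10)*38 - 491730 = 590*38 - 491730 = 22420 - 491730 = -469310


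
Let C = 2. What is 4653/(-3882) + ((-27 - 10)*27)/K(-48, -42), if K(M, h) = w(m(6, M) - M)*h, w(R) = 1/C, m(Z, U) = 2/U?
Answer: 420045/9058 ≈ 46.373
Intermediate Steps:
w(R) = ½ (w(R) = 1/2 = ½)
K(M, h) = h/2
4653/(-3882) + ((-27 - 10)*27)/K(-48, -42) = 4653/(-3882) + ((-27 - 10)*27)/(((½)*(-42))) = 4653*(-1/3882) - 37*27/(-21) = -1551/1294 - 999*(-1/21) = -1551/1294 + 333/7 = 420045/9058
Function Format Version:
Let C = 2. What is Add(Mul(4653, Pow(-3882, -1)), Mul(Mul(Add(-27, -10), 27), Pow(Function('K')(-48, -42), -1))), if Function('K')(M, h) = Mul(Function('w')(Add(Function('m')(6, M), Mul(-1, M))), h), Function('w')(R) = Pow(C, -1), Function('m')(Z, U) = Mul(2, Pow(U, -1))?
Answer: Rational(420045, 9058) ≈ 46.373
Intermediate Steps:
Function('w')(R) = Rational(1, 2) (Function('w')(R) = Pow(2, -1) = Rational(1, 2))
Function('K')(M, h) = Mul(Rational(1, 2), h)
Add(Mul(4653, Pow(-3882, -1)), Mul(Mul(Add(-27, -10), 27), Pow(Function('K')(-48, -42), -1))) = Add(Mul(4653, Pow(-3882, -1)), Mul(Mul(Add(-27, -10), 27), Pow(Mul(Rational(1, 2), -42), -1))) = Add(Mul(4653, Rational(-1, 3882)), Mul(Mul(-37, 27), Pow(-21, -1))) = Add(Rational(-1551, 1294), Mul(-999, Rational(-1, 21))) = Add(Rational(-1551, 1294), Rational(333, 7)) = Rational(420045, 9058)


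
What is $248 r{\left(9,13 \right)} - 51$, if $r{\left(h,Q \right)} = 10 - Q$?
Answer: $-795$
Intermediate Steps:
$248 r{\left(9,13 \right)} - 51 = 248 \left(10 - 13\right) - 51 = 248 \left(-3\right) - 51 = -744 - 51 = -795$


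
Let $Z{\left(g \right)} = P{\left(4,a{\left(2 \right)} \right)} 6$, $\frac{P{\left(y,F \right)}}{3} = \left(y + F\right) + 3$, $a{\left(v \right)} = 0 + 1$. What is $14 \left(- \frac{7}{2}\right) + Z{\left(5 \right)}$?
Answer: $95$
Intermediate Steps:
$a{\left(v \right)} = 1$
$P{\left(y,F \right)} = 9 + 3 F + 3 y$ ($P{\left(y,F \right)} = 3 \left(\left(y + F\right) + 3\right) = 3 \left(\left(F + y\right) + 3\right) = 3 \left(3 + F + y\right) = 9 + 3 F + 3 y$)
$Z{\left(g \right)} = 144$ ($Z{\left(g \right)} = \left(9 + 3 \cdot 1 + 3 \cdot 4\right) 6 = \left(9 + 3 + 12\right) 6 = 24 \cdot 6 = 144$)
$14 \left(- \frac{7}{2}\right) + Z{\left(5 \right)} = 14 \left(- \frac{7}{2}\right) + 144 = -49 + 144 = 95$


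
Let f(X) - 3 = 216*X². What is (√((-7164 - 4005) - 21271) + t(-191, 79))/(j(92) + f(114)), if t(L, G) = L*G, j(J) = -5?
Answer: -15089/2807134 + I*√8110/1403567 ≈ -0.0053752 + 6.4162e-5*I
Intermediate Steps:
f(X) = 3 + 216*X²
t(L, G) = G*L
(√((-7164 - 4005) - 21271) + t(-191, 79))/(j(92) + f(114)) = (√((-7164 - 4005) - 21271) + 79*(-191))/(-5 + (3 + 216*114²)) = (√(-11169 - 21271) - 15089)/(-5 + (3 + 216*12996)) = (√(-32440) - 15089)/(-5 + (3 + 2807136)) = (2*I*√8110 - 15089)/(-5 + 2807139) = (-15089 + 2*I*√8110)/2807134 = (-15089 + 2*I*√8110)*(1/2807134) = -15089/2807134 + I*√8110/1403567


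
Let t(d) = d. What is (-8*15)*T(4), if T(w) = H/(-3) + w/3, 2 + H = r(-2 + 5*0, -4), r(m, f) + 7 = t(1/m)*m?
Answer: -480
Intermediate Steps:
r(m, f) = -6 (r(m, f) = -7 + m/m = -7 + 1 = -6)
H = -8 (H = -2 - 6 = -8)
T(w) = 8/3 + w/3 (T(w) = -8/(-3) + w/3 = -8*(-⅓) + w*(⅓) = 8/3 + w/3)
(-8*15)*T(4) = (-8*15)*(8/3 + (⅓)*4) = -120*(8/3 + 4/3) = -120*4 = -480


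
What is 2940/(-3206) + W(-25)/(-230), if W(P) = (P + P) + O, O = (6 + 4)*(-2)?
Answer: -3227/5267 ≈ -0.61268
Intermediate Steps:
O = -20 (O = 10*(-2) = -20)
W(P) = -20 + 2*P (W(P) = (P + P) - 20 = 2*P - 20 = -20 + 2*P)
2940/(-3206) + W(-25)/(-230) = 2940/(-3206) + (-20 + 2*(-25))/(-230) = 2940*(-1/3206) + (-20 - 50)*(-1/230) = -210/229 - 70*(-1/230) = -210/229 + 7/23 = -3227/5267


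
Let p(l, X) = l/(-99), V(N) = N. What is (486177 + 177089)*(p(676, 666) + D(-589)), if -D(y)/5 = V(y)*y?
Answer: -113900395840886/99 ≈ -1.1505e+12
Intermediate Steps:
p(l, X) = -l/99 (p(l, X) = l*(-1/99) = -l/99)
D(y) = -5*y**2 (D(y) = -5*y*y = -5*y**2)
(486177 + 177089)*(p(676, 666) + D(-589)) = (486177 + 177089)*(-1/99*676 - 5*(-589)**2) = 663266*(-676/99 - 5*346921) = 663266*(-676/99 - 1734605) = 663266*(-171726571/99) = -113900395840886/99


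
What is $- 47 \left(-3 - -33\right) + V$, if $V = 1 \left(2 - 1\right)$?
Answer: $-1409$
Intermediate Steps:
$V = 1$ ($V = 1 \cdot 1 = 1$)
$- 47 \left(-3 - -33\right) + V = - 47 \left(-3 - -33\right) + 1 = - 47 \left(-3 + 33\right) + 1 = \left(-47\right) 30 + 1 = -1410 + 1 = -1409$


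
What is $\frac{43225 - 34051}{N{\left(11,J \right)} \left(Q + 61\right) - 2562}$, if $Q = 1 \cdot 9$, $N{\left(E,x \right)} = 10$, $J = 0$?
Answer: $- \frac{4587}{931} \approx -4.927$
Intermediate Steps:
$Q = 9$
$\frac{43225 - 34051}{N{\left(11,J \right)} \left(Q + 61\right) - 2562} = \frac{43225 - 34051}{10 \left(9 + 61\right) - 2562} = \frac{9174}{10 \cdot 70 - 2562} = \frac{9174}{700 - 2562} = \frac{9174}{-1862} = 9174 \left(- \frac{1}{1862}\right) = - \frac{4587}{931}$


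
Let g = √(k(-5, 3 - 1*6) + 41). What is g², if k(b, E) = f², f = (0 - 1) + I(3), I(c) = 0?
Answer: 42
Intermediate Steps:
f = -1 (f = (0 - 1) + 0 = -1 + 0 = -1)
k(b, E) = 1 (k(b, E) = (-1)² = 1)
g = √42 (g = √(1 + 41) = √42 ≈ 6.4807)
g² = (√42)² = 42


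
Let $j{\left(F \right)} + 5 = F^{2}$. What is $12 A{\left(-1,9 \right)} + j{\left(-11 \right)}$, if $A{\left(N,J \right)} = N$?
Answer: $104$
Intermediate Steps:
$j{\left(F \right)} = -5 + F^{2}$
$12 A{\left(-1,9 \right)} + j{\left(-11 \right)} = 12 \left(-1\right) - \left(5 - \left(-11\right)^{2}\right) = -12 + \left(-5 + 121\right) = -12 + 116 = 104$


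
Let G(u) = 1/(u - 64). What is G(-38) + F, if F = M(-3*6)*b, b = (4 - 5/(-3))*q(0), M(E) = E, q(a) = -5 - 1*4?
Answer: 93635/102 ≈ 917.99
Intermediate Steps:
q(a) = -9 (q(a) = -5 - 4 = -9)
b = -51 (b = (4 - 5/(-3))*(-9) = (4 - 5*(-⅓))*(-9) = (4 + 5/3)*(-9) = (17/3)*(-9) = -51)
G(u) = 1/(-64 + u)
F = 918 (F = -3*6*(-51) = -18*(-51) = 918)
G(-38) + F = 1/(-64 - 38) + 918 = 1/(-102) + 918 = -1/102 + 918 = 93635/102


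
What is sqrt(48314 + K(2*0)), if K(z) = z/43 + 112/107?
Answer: 13*sqrt(3273130)/107 ≈ 219.81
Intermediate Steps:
K(z) = 112/107 + z/43 (K(z) = z*(1/43) + 112*(1/107) = z/43 + 112/107 = 112/107 + z/43)
sqrt(48314 + K(2*0)) = sqrt(48314 + (112/107 + (2*0)/43)) = sqrt(48314 + (112/107 + (1/43)*0)) = sqrt(48314 + (112/107 + 0)) = sqrt(48314 + 112/107) = sqrt(5169710/107) = 13*sqrt(3273130)/107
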